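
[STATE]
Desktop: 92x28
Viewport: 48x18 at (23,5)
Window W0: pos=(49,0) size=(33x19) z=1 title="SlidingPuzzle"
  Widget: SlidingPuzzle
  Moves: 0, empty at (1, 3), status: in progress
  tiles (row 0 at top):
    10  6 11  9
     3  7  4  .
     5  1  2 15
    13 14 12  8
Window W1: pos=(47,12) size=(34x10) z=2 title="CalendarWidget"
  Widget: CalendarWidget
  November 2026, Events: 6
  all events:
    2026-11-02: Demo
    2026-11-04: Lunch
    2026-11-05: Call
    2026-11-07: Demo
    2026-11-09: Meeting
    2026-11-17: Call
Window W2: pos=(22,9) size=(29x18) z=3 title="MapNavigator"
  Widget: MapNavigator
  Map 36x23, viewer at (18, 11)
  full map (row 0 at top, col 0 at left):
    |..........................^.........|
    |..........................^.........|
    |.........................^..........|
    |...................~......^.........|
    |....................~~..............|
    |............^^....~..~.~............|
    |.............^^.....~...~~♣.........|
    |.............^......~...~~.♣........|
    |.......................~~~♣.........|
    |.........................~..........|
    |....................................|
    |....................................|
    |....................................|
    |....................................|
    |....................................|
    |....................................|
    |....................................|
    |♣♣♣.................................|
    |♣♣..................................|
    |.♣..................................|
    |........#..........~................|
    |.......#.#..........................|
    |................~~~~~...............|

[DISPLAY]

                          ┃├────┼────┼────┼────┤
                          ┃│  3 │  7 │  4 │    │
                          ┃├────┼────┼────┼────┤
                          ┃│  5 │  1 │  2 │ 15 │
━━━━━━━━━━━━━━━━━━━━━━━━━━━┓────┼────┼────┼────┤
 MapNavigator              ┃ 13 │ 14 │ 12 │  8 │
───────────────────────────┨────┴────┴────┴────┘
...............~~..........┃━━━━━━━━━━━━━━━━━━━━
.......^^....~..~.~........┃lendarWidget        
........^^.....~...~~♣.....┃────────────────────
........^......~...~~.♣....┃      November 2026 
..................~~~♣.....┃Tu We Th Fr Sa Su   
....................~......┃                1   
...........................┃  3  4*  5*  6  7*  
.............@.............┃ 10 11 12 13 14 15  
...........................┃17* 18 19 20 21 22  
...........................┃━━━━━━━━━━━━━━━━━━━━
...........................┃                    


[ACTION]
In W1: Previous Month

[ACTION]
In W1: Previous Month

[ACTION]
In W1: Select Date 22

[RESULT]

                          ┃├────┼────┼────┼────┤
                          ┃│  3 │  7 │  4 │    │
                          ┃├────┼────┼────┼────┤
                          ┃│  5 │  1 │  2 │ 15 │
━━━━━━━━━━━━━━━━━━━━━━━━━━━┓────┼────┼────┼────┤
 MapNavigator              ┃ 13 │ 14 │ 12 │  8 │
───────────────────────────┨────┴────┴────┴────┘
...............~~..........┃━━━━━━━━━━━━━━━━━━━━
.......^^....~..~.~........┃lendarWidget        
........^^.....~...~~♣.....┃────────────────────
........^......~...~~.♣....┃      September 2026
..................~~~♣.....┃Tu We Th Fr Sa Su   
....................~......┃ 1  2  3  4  5  6   
...........................┃ 8  9 10 11 12 13   
.............@.............┃15 16 17 18 19 20   
...........................┃[22] 23 24 25 26 27 
...........................┃━━━━━━━━━━━━━━━━━━━━
...........................┃                    


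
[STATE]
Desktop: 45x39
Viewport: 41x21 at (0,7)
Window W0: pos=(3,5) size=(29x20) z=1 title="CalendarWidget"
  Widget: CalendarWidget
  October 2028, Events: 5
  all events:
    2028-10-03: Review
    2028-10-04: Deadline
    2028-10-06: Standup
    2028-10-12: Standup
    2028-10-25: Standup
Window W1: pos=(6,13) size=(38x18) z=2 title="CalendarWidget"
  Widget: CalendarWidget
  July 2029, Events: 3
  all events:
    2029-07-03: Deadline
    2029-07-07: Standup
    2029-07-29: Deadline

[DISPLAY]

   ┠───────────────────────────┨         
   ┃        October 2028       ┃         
   ┃Mo Tu We Th Fr Sa Su       ┃         
   ┃                   1       ┃         
   ┃ 2  3*  4*  5  6*  7  8    ┃         
   ┃ 9 10 11 12* 13 14 15      ┃         
   ┃16┏━━━━━━━━━━━━━━━━━━━━━━━━━━━━━━━━━━
   ┃23┃ CalendarWidget                   
   ┃30┠──────────────────────────────────
   ┃  ┃             July 2029            
   ┃  ┃Mo Tu We Th Fr Sa Su              
   ┃  ┃                   1              
   ┃  ┃ 2  3*  4  5  6  7*  8            
   ┃  ┃ 9 10 11 12 13 14 15              
   ┃  ┃16 17 18 19 20 21 22              
   ┃  ┃23 24 25 26 27 28 29*             
   ┃  ┃30 31                             
   ┗━━┃                                  
      ┃                                  
      ┃                                  
      ┃                                  


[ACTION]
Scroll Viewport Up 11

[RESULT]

                                         
                                         
                                         
                                         
                                         
   ┏━━━━━━━━━━━━━━━━━━━━━━━━━━━┓         
   ┃ CalendarWidget            ┃         
   ┠───────────────────────────┨         
   ┃        October 2028       ┃         
   ┃Mo Tu We Th Fr Sa Su       ┃         
   ┃                   1       ┃         
   ┃ 2  3*  4*  5  6*  7  8    ┃         
   ┃ 9 10 11 12* 13 14 15      ┃         
   ┃16┏━━━━━━━━━━━━━━━━━━━━━━━━━━━━━━━━━━
   ┃23┃ CalendarWidget                   
   ┃30┠──────────────────────────────────
   ┃  ┃             July 2029            
   ┃  ┃Mo Tu We Th Fr Sa Su              
   ┃  ┃                   1              
   ┃  ┃ 2  3*  4  5  6  7*  8            
   ┃  ┃ 9 10 11 12 13 14 15              


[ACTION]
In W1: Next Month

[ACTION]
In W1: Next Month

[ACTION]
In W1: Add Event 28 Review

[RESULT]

                                         
                                         
                                         
                                         
                                         
   ┏━━━━━━━━━━━━━━━━━━━━━━━━━━━┓         
   ┃ CalendarWidget            ┃         
   ┠───────────────────────────┨         
   ┃        October 2028       ┃         
   ┃Mo Tu We Th Fr Sa Su       ┃         
   ┃                   1       ┃         
   ┃ 2  3*  4*  5  6*  7  8    ┃         
   ┃ 9 10 11 12* 13 14 15      ┃         
   ┃16┏━━━━━━━━━━━━━━━━━━━━━━━━━━━━━━━━━━
   ┃23┃ CalendarWidget                   
   ┃30┠──────────────────────────────────
   ┃  ┃           September 2029         
   ┃  ┃Mo Tu We Th Fr Sa Su              
   ┃  ┃                1  2              
   ┃  ┃ 3  4  5  6  7  8  9              
   ┃  ┃10 11 12 13 14 15 16              


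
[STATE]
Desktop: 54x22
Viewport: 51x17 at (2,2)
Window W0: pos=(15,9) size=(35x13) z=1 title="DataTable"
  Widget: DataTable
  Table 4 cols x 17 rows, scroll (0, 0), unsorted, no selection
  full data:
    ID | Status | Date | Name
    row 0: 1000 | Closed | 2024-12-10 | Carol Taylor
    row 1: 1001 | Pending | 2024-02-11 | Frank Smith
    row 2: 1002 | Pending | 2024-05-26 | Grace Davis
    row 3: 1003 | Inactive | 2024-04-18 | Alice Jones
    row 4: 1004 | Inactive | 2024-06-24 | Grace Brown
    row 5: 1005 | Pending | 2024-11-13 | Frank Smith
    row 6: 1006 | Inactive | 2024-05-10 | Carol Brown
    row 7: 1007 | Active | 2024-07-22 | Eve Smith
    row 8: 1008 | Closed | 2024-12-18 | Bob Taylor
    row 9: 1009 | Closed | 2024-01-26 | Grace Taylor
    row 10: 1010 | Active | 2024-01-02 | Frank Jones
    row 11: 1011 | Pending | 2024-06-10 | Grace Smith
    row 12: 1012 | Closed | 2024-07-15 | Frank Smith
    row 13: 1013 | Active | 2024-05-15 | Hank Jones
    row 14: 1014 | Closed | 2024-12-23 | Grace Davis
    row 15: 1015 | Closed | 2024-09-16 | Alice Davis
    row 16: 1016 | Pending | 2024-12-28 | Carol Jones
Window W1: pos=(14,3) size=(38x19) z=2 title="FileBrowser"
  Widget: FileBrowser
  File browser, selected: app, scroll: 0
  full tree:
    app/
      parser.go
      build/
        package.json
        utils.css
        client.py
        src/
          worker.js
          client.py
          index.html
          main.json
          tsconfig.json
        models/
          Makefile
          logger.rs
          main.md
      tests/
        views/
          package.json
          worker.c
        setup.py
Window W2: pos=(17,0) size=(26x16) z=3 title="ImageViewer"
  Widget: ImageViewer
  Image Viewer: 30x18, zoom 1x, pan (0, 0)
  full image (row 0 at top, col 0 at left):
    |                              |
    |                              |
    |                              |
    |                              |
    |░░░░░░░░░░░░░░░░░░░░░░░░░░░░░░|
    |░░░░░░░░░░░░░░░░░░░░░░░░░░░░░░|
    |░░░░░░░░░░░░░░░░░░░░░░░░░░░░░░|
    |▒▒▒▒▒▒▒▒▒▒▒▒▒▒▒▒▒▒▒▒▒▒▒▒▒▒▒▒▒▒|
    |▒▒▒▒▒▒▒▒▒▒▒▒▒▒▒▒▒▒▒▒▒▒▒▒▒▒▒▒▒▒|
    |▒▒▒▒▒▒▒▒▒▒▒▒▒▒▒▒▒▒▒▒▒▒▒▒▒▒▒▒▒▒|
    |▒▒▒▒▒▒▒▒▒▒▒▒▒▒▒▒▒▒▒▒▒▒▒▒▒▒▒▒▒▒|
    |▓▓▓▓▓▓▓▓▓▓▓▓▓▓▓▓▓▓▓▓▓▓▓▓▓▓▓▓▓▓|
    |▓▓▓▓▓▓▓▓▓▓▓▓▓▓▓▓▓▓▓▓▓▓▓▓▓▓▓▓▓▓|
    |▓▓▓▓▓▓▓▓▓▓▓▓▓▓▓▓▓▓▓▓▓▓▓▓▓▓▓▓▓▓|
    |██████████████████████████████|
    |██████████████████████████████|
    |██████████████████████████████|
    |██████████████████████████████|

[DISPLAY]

               ┠────────────────────────┨          
            ┏━━┃                        ┃━━━━━━━━┓ 
            ┃ F┃                        ┃        ┃ 
            ┠──┃                        ┃────────┨ 
            ┃> ┃                        ┃        ┃ 
            ┃  ┃░░░░░░░░░░░░░░░░░░░░░░░░┃        ┃ 
            ┃  ┃░░░░░░░░░░░░░░░░░░░░░░░░┃        ┃ 
            ┃  ┃░░░░░░░░░░░░░░░░░░░░░░░░┃        ┃ 
            ┃  ┃▒▒▒▒▒▒▒▒▒▒▒▒▒▒▒▒▒▒▒▒▒▒▒▒┃        ┃ 
            ┃  ┃▒▒▒▒▒▒▒▒▒▒▒▒▒▒▒▒▒▒▒▒▒▒▒▒┃        ┃ 
            ┃  ┃▒▒▒▒▒▒▒▒▒▒▒▒▒▒▒▒▒▒▒▒▒▒▒▒┃        ┃ 
            ┃  ┃▒▒▒▒▒▒▒▒▒▒▒▒▒▒▒▒▒▒▒▒▒▒▒▒┃        ┃ 
            ┃  ┃▓▓▓▓▓▓▓▓▓▓▓▓▓▓▓▓▓▓▓▓▓▓▓▓┃        ┃ 
            ┃  ┗━━━━━━━━━━━━━━━━━━━━━━━━┛        ┃ 
            ┃                                    ┃ 
            ┃                                    ┃ 
            ┃                                    ┃ 


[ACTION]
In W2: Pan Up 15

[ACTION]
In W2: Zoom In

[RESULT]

               ┠────────────────────────┨          
            ┏━━┃                        ┃━━━━━━━━┓ 
            ┃ F┃                        ┃        ┃ 
            ┠──┃                        ┃────────┨ 
            ┃> ┃                        ┃        ┃ 
            ┃  ┃                        ┃        ┃ 
            ┃  ┃                        ┃        ┃ 
            ┃  ┃                        ┃        ┃ 
            ┃  ┃                        ┃        ┃ 
            ┃  ┃░░░░░░░░░░░░░░░░░░░░░░░░┃        ┃ 
            ┃  ┃░░░░░░░░░░░░░░░░░░░░░░░░┃        ┃ 
            ┃  ┃░░░░░░░░░░░░░░░░░░░░░░░░┃        ┃ 
            ┃  ┃░░░░░░░░░░░░░░░░░░░░░░░░┃        ┃ 
            ┃  ┗━━━━━━━━━━━━━━━━━━━━━━━━┛        ┃ 
            ┃                                    ┃ 
            ┃                                    ┃ 
            ┃                                    ┃ 


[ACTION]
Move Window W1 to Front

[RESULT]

               ┠────────────────────────┨          
            ┏━━━━━━━━━━━━━━━━━━━━━━━━━━━━━━━━━━━━┓ 
            ┃ FileBrowser                        ┃ 
            ┠────────────────────────────────────┨ 
            ┃> [-] app/                          ┃ 
            ┃    parser.go                       ┃ 
            ┃    [+] build/                      ┃ 
            ┃    [+] tests/                      ┃ 
            ┃                                    ┃ 
            ┃                                    ┃ 
            ┃                                    ┃ 
            ┃                                    ┃ 
            ┃                                    ┃ 
            ┃                                    ┃ 
            ┃                                    ┃ 
            ┃                                    ┃ 
            ┃                                    ┃ 


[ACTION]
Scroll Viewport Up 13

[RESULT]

               ┏━━━━━━━━━━━━━━━━━━━━━━━━┓          
               ┃ ImageViewer            ┃          
               ┠────────────────────────┨          
            ┏━━━━━━━━━━━━━━━━━━━━━━━━━━━━━━━━━━━━┓ 
            ┃ FileBrowser                        ┃ 
            ┠────────────────────────────────────┨ 
            ┃> [-] app/                          ┃ 
            ┃    parser.go                       ┃ 
            ┃    [+] build/                      ┃ 
            ┃    [+] tests/                      ┃ 
            ┃                                    ┃ 
            ┃                                    ┃ 
            ┃                                    ┃ 
            ┃                                    ┃ 
            ┃                                    ┃ 
            ┃                                    ┃ 
            ┃                                    ┃ 


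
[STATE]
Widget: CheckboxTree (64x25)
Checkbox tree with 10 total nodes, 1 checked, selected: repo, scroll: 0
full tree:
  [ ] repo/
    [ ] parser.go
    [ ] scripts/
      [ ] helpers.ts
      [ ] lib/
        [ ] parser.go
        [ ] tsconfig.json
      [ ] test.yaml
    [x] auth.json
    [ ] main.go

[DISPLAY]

>[-] repo/                                                      
   [ ] parser.go                                                
   [ ] scripts/                                                 
     [ ] helpers.ts                                             
     [ ] lib/                                                   
       [ ] parser.go                                            
       [ ] tsconfig.json                                        
     [ ] test.yaml                                              
   [x] auth.json                                                
   [ ] main.go                                                  
                                                                
                                                                
                                                                
                                                                
                                                                
                                                                
                                                                
                                                                
                                                                
                                                                
                                                                
                                                                
                                                                
                                                                
                                                                


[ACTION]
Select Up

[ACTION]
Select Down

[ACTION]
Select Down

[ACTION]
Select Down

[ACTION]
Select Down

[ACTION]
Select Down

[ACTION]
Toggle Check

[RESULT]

 [-] repo/                                                      
   [ ] parser.go                                                
   [-] scripts/                                                 
     [ ] helpers.ts                                             
     [-] lib/                                                   
>      [x] parser.go                                            
       [ ] tsconfig.json                                        
     [ ] test.yaml                                              
   [x] auth.json                                                
   [ ] main.go                                                  
                                                                
                                                                
                                                                
                                                                
                                                                
                                                                
                                                                
                                                                
                                                                
                                                                
                                                                
                                                                
                                                                
                                                                
                                                                


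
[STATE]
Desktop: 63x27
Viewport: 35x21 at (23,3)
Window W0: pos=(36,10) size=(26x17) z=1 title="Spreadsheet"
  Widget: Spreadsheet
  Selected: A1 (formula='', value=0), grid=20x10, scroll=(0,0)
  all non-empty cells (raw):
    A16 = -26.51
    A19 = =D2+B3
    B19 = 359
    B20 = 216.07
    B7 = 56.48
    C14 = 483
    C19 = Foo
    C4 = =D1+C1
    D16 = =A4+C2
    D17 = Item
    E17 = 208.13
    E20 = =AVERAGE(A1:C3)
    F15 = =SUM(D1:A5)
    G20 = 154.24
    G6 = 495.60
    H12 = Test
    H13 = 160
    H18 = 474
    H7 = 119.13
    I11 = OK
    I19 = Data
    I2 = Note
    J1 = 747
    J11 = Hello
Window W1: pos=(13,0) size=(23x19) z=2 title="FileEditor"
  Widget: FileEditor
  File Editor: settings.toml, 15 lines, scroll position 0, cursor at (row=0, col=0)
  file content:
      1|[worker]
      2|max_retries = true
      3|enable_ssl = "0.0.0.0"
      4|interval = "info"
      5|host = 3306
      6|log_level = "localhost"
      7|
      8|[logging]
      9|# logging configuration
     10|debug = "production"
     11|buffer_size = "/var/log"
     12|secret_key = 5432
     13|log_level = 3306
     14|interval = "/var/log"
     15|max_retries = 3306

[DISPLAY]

           ▲┃                      
es = true  █┃                      
l = "0.0.0.░┃                      
= "info"   ░┃                      
06         ░┃                      
 = "localho░┃                      
           ░┃                      
           ░┃┏━━━━━━━━━━━━━━━━━━━━━
 configurat░┃┃ Spreadsheet         
production"░┃┠─────────────────────
ze = "/var/░┃┃A1:                  
y = 5432   ░┃┃       A       B     
 = 3306    ░┃┃---------------------
= "/var/log░┃┃  1      [0]       0 
es = 3306  ▼┃┃  2        0       0 
━━━━━━━━━━━━┛┃  3        0       0 
             ┃  4        0       0 
             ┃  5        0       0 
             ┃  6        0       0 
             ┃  7        0   56.48 
             ┃  8        0       0 


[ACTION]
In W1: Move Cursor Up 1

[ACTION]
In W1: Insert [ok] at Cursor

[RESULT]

]          ▲┃                      
es = true  █┃                      
l = "0.0.0.░┃                      
= "info"   ░┃                      
06         ░┃                      
 = "localho░┃                      
           ░┃                      
           ░┃┏━━━━━━━━━━━━━━━━━━━━━
 configurat░┃┃ Spreadsheet         
production"░┃┠─────────────────────
ze = "/var/░┃┃A1:                  
y = 5432   ░┃┃       A       B     
 = 3306    ░┃┃---------------------
= "/var/log░┃┃  1      [0]       0 
es = 3306  ▼┃┃  2        0       0 
━━━━━━━━━━━━┛┃  3        0       0 
             ┃  4        0       0 
             ┃  5        0       0 
             ┃  6        0       0 
             ┃  7        0   56.48 
             ┃  8        0       0 


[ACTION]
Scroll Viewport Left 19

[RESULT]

         ┃ok█worker]          ▲┃   
         ┃max_retries = true  █┃   
         ┃enable_ssl = "0.0.0.░┃   
         ┃interval = "info"   ░┃   
         ┃host = 3306         ░┃   
         ┃log_level = "localho░┃   
         ┃                    ░┃   
         ┃[logging]           ░┃┏━━
         ┃# logging configurat░┃┃ S
         ┃debug = "production"░┃┠──
         ┃buffer_size = "/var/░┃┃A1
         ┃secret_key = 5432   ░┃┃  
         ┃log_level = 3306    ░┃┃--
         ┃interval = "/var/log░┃┃  
         ┃max_retries = 3306  ▼┃┃  
         ┗━━━━━━━━━━━━━━━━━━━━━┛┃  
                                ┃  
                                ┃  
                                ┃  
                                ┃  
                                ┃  


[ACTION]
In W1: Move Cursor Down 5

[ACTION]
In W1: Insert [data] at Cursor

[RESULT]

         ┃ok[worker]          ▲┃   
         ┃max_retries = true  █┃   
         ┃enable_ssl = "0.0.0.░┃   
         ┃interval = "info"   ░┃   
         ┃host = 3306         ░┃   
         ┃lodata█_level = "loc░┃   
         ┃                    ░┃   
         ┃[logging]           ░┃┏━━
         ┃# logging configurat░┃┃ S
         ┃debug = "production"░┃┠──
         ┃buffer_size = "/var/░┃┃A1
         ┃secret_key = 5432   ░┃┃  
         ┃log_level = 3306    ░┃┃--
         ┃interval = "/var/log░┃┃  
         ┃max_retries = 3306  ▼┃┃  
         ┗━━━━━━━━━━━━━━━━━━━━━┛┃  
                                ┃  
                                ┃  
                                ┃  
                                ┃  
                                ┃  


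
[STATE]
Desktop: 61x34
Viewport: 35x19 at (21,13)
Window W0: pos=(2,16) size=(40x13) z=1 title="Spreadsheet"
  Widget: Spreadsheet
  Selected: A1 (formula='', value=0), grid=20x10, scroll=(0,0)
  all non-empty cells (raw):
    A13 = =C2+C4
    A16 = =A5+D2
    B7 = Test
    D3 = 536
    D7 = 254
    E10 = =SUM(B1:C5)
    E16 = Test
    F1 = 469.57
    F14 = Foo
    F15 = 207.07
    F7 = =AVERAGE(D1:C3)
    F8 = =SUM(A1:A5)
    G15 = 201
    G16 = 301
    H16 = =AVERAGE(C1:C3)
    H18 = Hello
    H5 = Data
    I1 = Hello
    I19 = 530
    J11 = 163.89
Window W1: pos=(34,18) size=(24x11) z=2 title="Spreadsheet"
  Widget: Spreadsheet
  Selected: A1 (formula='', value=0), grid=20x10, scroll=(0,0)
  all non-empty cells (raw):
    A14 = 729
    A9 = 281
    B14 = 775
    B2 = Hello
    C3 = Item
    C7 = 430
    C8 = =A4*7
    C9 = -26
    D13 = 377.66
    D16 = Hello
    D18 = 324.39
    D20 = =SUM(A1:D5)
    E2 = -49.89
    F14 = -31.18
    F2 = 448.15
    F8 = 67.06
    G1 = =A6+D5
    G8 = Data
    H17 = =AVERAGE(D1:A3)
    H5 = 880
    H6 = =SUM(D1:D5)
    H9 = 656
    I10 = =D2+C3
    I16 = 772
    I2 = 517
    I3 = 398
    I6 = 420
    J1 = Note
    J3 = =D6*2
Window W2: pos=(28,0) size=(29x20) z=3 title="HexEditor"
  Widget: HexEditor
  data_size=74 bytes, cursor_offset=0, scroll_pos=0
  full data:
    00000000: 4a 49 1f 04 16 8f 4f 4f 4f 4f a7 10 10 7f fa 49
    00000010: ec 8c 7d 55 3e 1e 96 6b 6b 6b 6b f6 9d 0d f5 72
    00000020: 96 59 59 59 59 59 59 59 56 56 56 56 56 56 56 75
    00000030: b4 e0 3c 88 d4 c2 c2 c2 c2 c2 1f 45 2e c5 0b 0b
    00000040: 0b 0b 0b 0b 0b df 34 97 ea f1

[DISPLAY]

       ┃                           
       ┃                           
       ┃                           
━━━━━━━┃                           
       ┃                           
───────┃                           
       ┗━━━━━━━━━━━━━━━━━━━━━━━━━━━
     C       ┠─────────────────────
-------------┃A1:                  
 0       0   ┃       A       B     
 0       0   ┃---------------------
 0       0   ┃  1      [0]       0 
 0       0   ┃  2        0Hello    
 0       0   ┃  3        0       0I
 0       0   ┃  4        0       0 
━━━━━━━━━━━━━┗━━━━━━━━━━━━━━━━━━━━━
                                   
                                   
                                   


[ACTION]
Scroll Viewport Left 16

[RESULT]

                       ┃           
                       ┃           
                       ┃           
━━━━━━━━━━━━━━━━━━━━━━━┃           
preadsheet             ┃           
───────────────────────┃           
:                      ┗━━━━━━━━━━━
     A       B       C       ┠─────
-----------------------------┃A1:  
1      [0]       0       0   ┃     
2        0       0       0   ┃-----
3        0       0       0   ┃  1  
4        0       0       0   ┃  2  
5        0       0       0   ┃  3  
6        0       0       0   ┃  4  
━━━━━━━━━━━━━━━━━━━━━━━━━━━━━┗━━━━━
                                   
                                   
                                   


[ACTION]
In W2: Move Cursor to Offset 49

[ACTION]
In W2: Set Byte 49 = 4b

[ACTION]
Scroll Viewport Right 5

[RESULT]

                  ┃                
                  ┃                
                  ┃                
━━━━━━━━━━━━━━━━━━┃                
sheet             ┃                
──────────────────┃                
                  ┗━━━━━━━━━━━━━━━━
A       B       C       ┠──────────
------------------------┃A1:       
  [0]       0       0   ┃       A  
    0       0       0   ┃----------
    0       0       0   ┃  1      [
    0       0       0   ┃  2       
    0       0       0   ┃  3       
    0       0       0   ┃  4       
━━━━━━━━━━━━━━━━━━━━━━━━┗━━━━━━━━━━
                                   
                                   
                                   


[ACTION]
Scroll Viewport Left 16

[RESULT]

                            ┃      
                            ┃      
                            ┃      
  ┏━━━━━━━━━━━━━━━━━━━━━━━━━┃      
  ┃ Spreadsheet             ┃      
  ┠─────────────────────────┃      
  ┃A1:                      ┗━━━━━━
  ┃       A       B       C       ┠
  ┃-------------------------------┃
  ┃  1      [0]       0       0   ┃
  ┃  2        0       0       0   ┃
  ┃  3        0       0       0   ┃
  ┃  4        0       0       0   ┃
  ┃  5        0       0       0   ┃
  ┃  6        0       0       0   ┃
  ┗━━━━━━━━━━━━━━━━━━━━━━━━━━━━━━━┗
                                   
                                   
                                   


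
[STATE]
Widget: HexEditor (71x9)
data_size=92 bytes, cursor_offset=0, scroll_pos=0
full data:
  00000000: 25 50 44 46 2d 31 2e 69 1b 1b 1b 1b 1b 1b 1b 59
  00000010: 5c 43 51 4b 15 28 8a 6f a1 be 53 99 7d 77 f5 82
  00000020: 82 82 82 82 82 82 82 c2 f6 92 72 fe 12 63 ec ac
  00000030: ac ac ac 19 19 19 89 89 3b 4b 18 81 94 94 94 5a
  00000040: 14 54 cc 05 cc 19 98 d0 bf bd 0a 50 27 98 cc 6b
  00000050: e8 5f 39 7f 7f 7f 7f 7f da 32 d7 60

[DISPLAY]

00000000  25 50 44 46 2d 31 2e 69  1b 1b 1b 1b 1b 1b 1b 59  |%PDF-1.i..
00000010  5c 43 51 4b 15 28 8a 6f  a1 be 53 99 7d 77 f5 82  |\CQK.(.o..
00000020  82 82 82 82 82 82 82 c2  f6 92 72 fe 12 63 ec ac  |..........
00000030  ac ac ac 19 19 19 89 89  3b 4b 18 81 94 94 94 5a  |........;K
00000040  14 54 cc 05 cc 19 98 d0  bf bd 0a 50 27 98 cc 6b  |.T........
00000050  e8 5f 39 7f 7f 7f 7f 7f  da 32 d7 60              |._9......2
                                                                       
                                                                       
                                                                       


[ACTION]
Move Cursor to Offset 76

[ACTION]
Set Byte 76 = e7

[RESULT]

00000000  25 50 44 46 2d 31 2e 69  1b 1b 1b 1b 1b 1b 1b 59  |%PDF-1.i..
00000010  5c 43 51 4b 15 28 8a 6f  a1 be 53 99 7d 77 f5 82  |\CQK.(.o..
00000020  82 82 82 82 82 82 82 c2  f6 92 72 fe 12 63 ec ac  |..........
00000030  ac ac ac 19 19 19 89 89  3b 4b 18 81 94 94 94 5a  |........;K
00000040  14 54 cc 05 cc 19 98 d0  bf bd 0a 50 E7 98 cc 6b  |.T........
00000050  e8 5f 39 7f 7f 7f 7f 7f  da 32 d7 60              |._9......2
                                                                       
                                                                       
                                                                       


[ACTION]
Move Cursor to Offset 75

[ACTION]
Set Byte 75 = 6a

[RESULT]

00000000  25 50 44 46 2d 31 2e 69  1b 1b 1b 1b 1b 1b 1b 59  |%PDF-1.i..
00000010  5c 43 51 4b 15 28 8a 6f  a1 be 53 99 7d 77 f5 82  |\CQK.(.o..
00000020  82 82 82 82 82 82 82 c2  f6 92 72 fe 12 63 ec ac  |..........
00000030  ac ac ac 19 19 19 89 89  3b 4b 18 81 94 94 94 5a  |........;K
00000040  14 54 cc 05 cc 19 98 d0  bf bd 0a 6A e7 98 cc 6b  |.T........
00000050  e8 5f 39 7f 7f 7f 7f 7f  da 32 d7 60              |._9......2
                                                                       
                                                                       
                                                                       


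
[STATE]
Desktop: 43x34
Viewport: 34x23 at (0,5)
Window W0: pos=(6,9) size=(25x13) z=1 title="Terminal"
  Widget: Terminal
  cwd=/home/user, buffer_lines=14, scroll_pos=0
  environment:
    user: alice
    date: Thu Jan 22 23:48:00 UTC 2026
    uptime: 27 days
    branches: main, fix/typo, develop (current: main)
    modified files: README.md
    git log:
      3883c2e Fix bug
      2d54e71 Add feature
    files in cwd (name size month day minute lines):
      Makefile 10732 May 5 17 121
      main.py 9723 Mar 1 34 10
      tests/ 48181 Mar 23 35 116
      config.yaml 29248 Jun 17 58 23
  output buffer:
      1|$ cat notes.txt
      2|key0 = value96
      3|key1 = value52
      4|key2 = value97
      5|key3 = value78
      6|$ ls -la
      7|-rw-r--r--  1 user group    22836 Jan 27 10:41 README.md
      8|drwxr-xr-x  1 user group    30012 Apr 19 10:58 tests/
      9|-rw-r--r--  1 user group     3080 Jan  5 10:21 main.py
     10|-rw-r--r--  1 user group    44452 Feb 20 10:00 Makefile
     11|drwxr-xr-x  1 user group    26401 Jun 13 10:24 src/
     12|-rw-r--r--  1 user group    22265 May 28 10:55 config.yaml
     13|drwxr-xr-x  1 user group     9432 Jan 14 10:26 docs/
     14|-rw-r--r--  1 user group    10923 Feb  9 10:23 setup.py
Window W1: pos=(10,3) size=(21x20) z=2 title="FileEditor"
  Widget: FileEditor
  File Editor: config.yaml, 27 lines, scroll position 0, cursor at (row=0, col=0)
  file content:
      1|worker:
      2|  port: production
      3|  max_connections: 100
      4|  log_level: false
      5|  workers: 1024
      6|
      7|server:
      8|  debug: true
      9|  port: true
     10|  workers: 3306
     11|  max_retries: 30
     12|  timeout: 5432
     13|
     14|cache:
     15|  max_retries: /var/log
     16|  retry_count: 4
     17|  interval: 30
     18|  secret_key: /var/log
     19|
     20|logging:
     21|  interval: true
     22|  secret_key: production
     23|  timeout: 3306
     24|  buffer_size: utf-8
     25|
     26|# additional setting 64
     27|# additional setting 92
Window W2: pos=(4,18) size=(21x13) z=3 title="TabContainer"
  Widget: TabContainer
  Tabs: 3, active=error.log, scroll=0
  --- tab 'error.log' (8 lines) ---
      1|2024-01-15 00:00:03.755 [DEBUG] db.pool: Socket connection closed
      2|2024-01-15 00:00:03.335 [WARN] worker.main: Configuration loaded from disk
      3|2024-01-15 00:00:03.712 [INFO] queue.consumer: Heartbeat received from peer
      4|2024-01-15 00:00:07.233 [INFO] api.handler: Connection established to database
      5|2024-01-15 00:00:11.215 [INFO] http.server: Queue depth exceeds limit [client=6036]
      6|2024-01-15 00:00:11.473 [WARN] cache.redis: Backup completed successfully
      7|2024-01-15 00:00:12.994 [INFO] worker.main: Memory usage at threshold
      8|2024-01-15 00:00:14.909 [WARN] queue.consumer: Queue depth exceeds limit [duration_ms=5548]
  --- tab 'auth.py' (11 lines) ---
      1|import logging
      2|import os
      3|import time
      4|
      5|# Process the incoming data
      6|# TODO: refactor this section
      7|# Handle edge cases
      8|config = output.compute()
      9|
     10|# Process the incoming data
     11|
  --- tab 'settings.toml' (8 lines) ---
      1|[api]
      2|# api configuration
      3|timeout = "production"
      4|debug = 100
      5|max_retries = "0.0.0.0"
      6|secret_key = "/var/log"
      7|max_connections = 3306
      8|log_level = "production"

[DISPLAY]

          ┠───────────────────┨   
          ┃█orker:           ▲┃   
          ┃  port: production█┃   
          ┃  max_connections:░┃   
      ┏━━━┃  log_level: false░┃   
      ┃ Te┃  workers: 1024   ░┃   
      ┠───┃                  ░┃   
      ┃$ c┃server:           ░┃   
      ┃key┃  debug: true     ░┃   
      ┃key┃  port: true      ░┃   
      ┃key┃  workers: 3306   ░┃   
      ┃key┃  max_retries: 30 ░┃   
      ┃$ l┃  timeout: 5432   ░┃   
    ┏━━━━━━━━━━━━━━━━━━━┓    ░┃   
    ┃ TabContainer      ┃    ░┃   
    ┠───────────────────┨ /va░┃   
    ┃[error.log]│ auth.p┃ 4  ▼┃   
    ┃───────────────────┃━━━━━┛   
    ┃2024-01-15 00:00:03┃         
    ┃2024-01-15 00:00:03┃         
    ┃2024-01-15 00:00:03┃         
    ┃2024-01-15 00:00:07┃         
    ┃2024-01-15 00:00:11┃         


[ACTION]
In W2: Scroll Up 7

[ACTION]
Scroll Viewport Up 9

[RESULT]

                                  
                                  
                                  
          ┏━━━━━━━━━━━━━━━━━━━┓   
          ┃ FileEditor        ┃   
          ┠───────────────────┨   
          ┃█orker:           ▲┃   
          ┃  port: production█┃   
          ┃  max_connections:░┃   
      ┏━━━┃  log_level: false░┃   
      ┃ Te┃  workers: 1024   ░┃   
      ┠───┃                  ░┃   
      ┃$ c┃server:           ░┃   
      ┃key┃  debug: true     ░┃   
      ┃key┃  port: true      ░┃   
      ┃key┃  workers: 3306   ░┃   
      ┃key┃  max_retries: 30 ░┃   
      ┃$ l┃  timeout: 5432   ░┃   
    ┏━━━━━━━━━━━━━━━━━━━┓    ░┃   
    ┃ TabContainer      ┃    ░┃   
    ┠───────────────────┨ /va░┃   
    ┃[error.log]│ auth.p┃ 4  ▼┃   
    ┃───────────────────┃━━━━━┛   


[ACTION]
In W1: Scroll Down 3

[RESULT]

                                  
                                  
                                  
          ┏━━━━━━━━━━━━━━━━━━━┓   
          ┃ FileEditor        ┃   
          ┠───────────────────┨   
          ┃  log_level: false▲┃   
          ┃  workers: 1024   ░┃   
          ┃                  ░┃   
      ┏━━━┃server:           ░┃   
      ┃ Te┃  debug: true     █┃   
      ┠───┃  port: true      ░┃   
      ┃$ c┃  workers: 3306   ░┃   
      ┃key┃  max_retries: 30 ░┃   
      ┃key┃  timeout: 5432   ░┃   
      ┃key┃                  ░┃   
      ┃key┃cache:            ░┃   
      ┃$ l┃  max_retries: /va░┃   
    ┏━━━━━━━━━━━━━━━━━━━┓ 4  ░┃   
    ┃ TabContainer      ┃    ░┃   
    ┠───────────────────┨/var░┃   
    ┃[error.log]│ auth.p┃    ▼┃   
    ┃───────────────────┃━━━━━┛   
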